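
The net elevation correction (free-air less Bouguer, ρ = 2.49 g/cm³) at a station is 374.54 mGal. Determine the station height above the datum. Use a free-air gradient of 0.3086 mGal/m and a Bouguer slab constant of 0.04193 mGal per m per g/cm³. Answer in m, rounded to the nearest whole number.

1834

Combined gradient = 0.3086 − 0.04193 × 2.49 = 0.2041943 mGal/m
h = 374.54 / 0.2041943 = 1834.23 m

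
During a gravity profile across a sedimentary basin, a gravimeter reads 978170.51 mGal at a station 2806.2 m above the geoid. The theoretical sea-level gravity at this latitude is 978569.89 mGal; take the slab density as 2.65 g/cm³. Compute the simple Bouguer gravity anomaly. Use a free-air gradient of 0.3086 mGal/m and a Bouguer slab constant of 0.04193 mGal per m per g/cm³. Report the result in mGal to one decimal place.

Free-air correction = 0.3086 × 2806.2 = 865.99 mGal
Free-air anomaly = 978170.51 − 978569.89 + (865.99) = 466.61 mGal
Bouguer slab correction = 0.04193 × 2.65 × 2806.2 = 311.81 mGal
Simple Bouguer anomaly = 466.61 − (311.81) = 154.80 mGal

154.8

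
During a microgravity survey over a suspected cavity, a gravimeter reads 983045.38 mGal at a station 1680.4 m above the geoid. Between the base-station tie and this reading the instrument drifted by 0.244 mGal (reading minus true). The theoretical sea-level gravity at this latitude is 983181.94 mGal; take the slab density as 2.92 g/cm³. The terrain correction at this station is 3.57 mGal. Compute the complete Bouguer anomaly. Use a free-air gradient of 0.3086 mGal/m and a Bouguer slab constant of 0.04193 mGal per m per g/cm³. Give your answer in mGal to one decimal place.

179.6

Drift-corrected reading = 983045.38 − (0.244) = 983045.136 mGal
Free-air correction = 0.3086 × 1680.4 = 518.57 mGal
Free-air anomaly = 983045.136 − 983181.94 + (518.57) = 381.766 mGal
Bouguer slab correction = 0.04193 × 2.92 × 1680.4 = 205.74 mGal
Simple Bouguer anomaly = 381.766 − (205.74) = 176.026 mGal
Complete Bouguer anomaly = 176.026 + 3.57 = 179.596 mGal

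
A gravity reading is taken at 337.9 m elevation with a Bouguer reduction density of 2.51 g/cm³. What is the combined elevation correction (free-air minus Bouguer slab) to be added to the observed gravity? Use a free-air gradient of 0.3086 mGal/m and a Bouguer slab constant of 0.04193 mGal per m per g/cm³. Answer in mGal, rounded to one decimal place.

68.7

Combined gradient = 0.3086 − 0.04193 × 2.51 = 0.2033557 mGal/m
Combined elevation correction = 0.2033557 × 337.9 = 68.7 mGal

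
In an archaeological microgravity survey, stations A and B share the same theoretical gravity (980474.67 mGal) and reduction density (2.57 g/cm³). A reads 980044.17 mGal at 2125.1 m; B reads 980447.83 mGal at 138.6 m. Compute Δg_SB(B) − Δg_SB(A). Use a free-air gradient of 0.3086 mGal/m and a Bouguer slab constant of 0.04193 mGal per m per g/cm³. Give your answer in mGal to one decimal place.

4.7

Δg_SB(A) = 980044.17 − 980474.67 + 0.3086×2125.1 − 0.04193×2.57×2125.1 = -3.70 mGal
Δg_SB(B) = 980447.83 − 980474.67 + 0.3086×138.6 − 0.04193×2.57×138.6 = 1.00 mGal
Difference = 1.00 − (-3.70) = 4.70 mGal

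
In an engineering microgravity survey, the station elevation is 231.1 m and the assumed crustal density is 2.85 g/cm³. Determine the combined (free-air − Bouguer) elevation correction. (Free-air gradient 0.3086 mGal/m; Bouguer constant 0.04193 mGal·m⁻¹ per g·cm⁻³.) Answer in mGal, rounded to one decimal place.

Combined gradient = 0.3086 − 0.04193 × 2.85 = 0.1890995 mGal/m
Combined elevation correction = 0.1890995 × 231.1 = 43.7 mGal

43.7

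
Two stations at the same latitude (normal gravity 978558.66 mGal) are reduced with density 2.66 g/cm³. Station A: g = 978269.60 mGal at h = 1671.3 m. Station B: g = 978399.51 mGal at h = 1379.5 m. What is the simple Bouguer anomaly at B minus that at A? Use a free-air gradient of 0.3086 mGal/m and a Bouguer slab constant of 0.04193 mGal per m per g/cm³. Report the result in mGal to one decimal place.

72.4

Δg_SB(A) = 978269.60 − 978558.66 + 0.3086×1671.3 − 0.04193×2.66×1671.3 = 40.30 mGal
Δg_SB(B) = 978399.51 − 978558.66 + 0.3086×1379.5 − 0.04193×2.66×1379.5 = 112.70 mGal
Difference = 112.70 − (40.30) = 72.40 mGal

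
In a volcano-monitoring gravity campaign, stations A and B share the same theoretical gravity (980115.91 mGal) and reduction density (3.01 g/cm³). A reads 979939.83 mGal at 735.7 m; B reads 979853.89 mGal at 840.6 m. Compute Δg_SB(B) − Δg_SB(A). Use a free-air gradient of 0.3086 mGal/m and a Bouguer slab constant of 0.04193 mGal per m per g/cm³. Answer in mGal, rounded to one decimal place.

Δg_SB(A) = 979939.83 − 980115.91 + 0.3086×735.7 − 0.04193×3.01×735.7 = -41.90 mGal
Δg_SB(B) = 979853.89 − 980115.91 + 0.3086×840.6 − 0.04193×3.01×840.6 = -108.70 mGal
Difference = -108.70 − (-41.90) = -66.80 mGal

-66.8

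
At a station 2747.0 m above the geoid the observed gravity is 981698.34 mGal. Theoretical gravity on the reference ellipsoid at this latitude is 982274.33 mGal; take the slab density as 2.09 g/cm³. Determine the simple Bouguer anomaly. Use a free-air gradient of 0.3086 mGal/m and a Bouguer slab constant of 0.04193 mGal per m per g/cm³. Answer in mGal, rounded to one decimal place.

31.0

Free-air correction = 0.3086 × 2747.0 = 847.72 mGal
Free-air anomaly = 981698.34 − 982274.33 + (847.72) = 271.73 mGal
Bouguer slab correction = 0.04193 × 2.09 × 2747.0 = 240.73 mGal
Simple Bouguer anomaly = 271.73 − (240.73) = 31.00 mGal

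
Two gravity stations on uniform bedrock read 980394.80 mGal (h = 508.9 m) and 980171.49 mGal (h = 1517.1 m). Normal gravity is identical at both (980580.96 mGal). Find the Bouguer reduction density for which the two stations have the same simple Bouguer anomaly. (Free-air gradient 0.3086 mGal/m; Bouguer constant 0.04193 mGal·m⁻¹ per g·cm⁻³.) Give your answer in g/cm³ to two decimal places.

2.08

Δg_obs = 980171.49 − 980394.80 = -223.31 mGal over Δh = 1517.1 − 508.9 = 1008.2 m
Equal Bouguer anomalies ⇒ Δg_obs + (0.3086 − 0.04193ρ)·Δh = 0
0.3086 − 0.04193ρ = −Δg_obs/Δh = 0.22149
ρ = (0.3086 − 0.22149) / 0.04193 = 2.08 g/cm³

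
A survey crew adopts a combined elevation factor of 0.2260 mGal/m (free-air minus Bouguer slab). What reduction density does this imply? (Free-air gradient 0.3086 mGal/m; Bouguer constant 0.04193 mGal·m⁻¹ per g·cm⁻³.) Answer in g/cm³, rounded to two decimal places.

1.97

0.2260 = 0.3086 − 0.04193 × ρ
ρ = (0.3086 − 0.2260) / 0.04193 = 1.97 g/cm³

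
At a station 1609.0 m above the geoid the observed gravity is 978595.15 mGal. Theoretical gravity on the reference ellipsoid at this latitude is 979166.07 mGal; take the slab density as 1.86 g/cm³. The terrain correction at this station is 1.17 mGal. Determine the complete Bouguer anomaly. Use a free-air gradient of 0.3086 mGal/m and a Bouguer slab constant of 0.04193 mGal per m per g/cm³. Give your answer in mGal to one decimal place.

Free-air correction = 0.3086 × 1609.0 = 496.54 mGal
Free-air anomaly = 978595.15 − 979166.07 + (496.54) = -74.38 mGal
Bouguer slab correction = 0.04193 × 1.86 × 1609.0 = 125.49 mGal
Simple Bouguer anomaly = -74.38 − (125.49) = -199.87 mGal
Complete Bouguer anomaly = -199.87 + 1.17 = -198.70 mGal

-198.7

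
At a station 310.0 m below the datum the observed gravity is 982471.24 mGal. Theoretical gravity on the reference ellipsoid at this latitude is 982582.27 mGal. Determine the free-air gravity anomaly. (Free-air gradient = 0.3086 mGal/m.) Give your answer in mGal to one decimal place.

-206.7

Free-air correction = 0.3086 × -310.0 = -95.67 mGal
Free-air anomaly = 982471.24 − 982582.27 + (-95.67) = -206.70 mGal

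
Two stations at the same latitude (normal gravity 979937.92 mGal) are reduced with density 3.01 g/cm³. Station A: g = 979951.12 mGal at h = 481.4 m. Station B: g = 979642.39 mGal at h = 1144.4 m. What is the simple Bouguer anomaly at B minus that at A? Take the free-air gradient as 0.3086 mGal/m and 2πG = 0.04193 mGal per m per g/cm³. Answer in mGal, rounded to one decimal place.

-187.8

Δg_SB(A) = 979951.12 − 979937.92 + 0.3086×481.4 − 0.04193×3.01×481.4 = 101.00 mGal
Δg_SB(B) = 979642.39 − 979937.92 + 0.3086×1144.4 − 0.04193×3.01×1144.4 = -86.80 mGal
Difference = -86.80 − (101.00) = -187.80 mGal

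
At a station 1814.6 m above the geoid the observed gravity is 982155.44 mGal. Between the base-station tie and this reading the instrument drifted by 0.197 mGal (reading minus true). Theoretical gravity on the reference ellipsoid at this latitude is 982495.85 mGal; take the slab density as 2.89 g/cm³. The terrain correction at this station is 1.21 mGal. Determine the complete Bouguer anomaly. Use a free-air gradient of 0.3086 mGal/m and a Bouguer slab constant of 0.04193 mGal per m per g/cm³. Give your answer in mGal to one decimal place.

Drift-corrected reading = 982155.44 − (0.197) = 982155.243 mGal
Free-air correction = 0.3086 × 1814.6 = 559.99 mGal
Free-air anomaly = 982155.243 − 982495.85 + (559.99) = 219.383 mGal
Bouguer slab correction = 0.04193 × 2.89 × 1814.6 = 219.89 mGal
Simple Bouguer anomaly = 219.383 − (219.89) = -0.507 mGal
Complete Bouguer anomaly = -0.507 + 1.21 = 0.703 mGal

0.7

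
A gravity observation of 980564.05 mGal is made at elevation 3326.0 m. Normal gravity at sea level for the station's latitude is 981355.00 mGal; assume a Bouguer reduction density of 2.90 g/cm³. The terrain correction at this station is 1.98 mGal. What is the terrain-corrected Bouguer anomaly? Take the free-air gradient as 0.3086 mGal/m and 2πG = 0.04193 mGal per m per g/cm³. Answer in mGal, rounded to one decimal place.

-167.0

Free-air correction = 0.3086 × 3326.0 = 1026.40 mGal
Free-air anomaly = 980564.05 − 981355.00 + (1026.40) = 235.45 mGal
Bouguer slab correction = 0.04193 × 2.90 × 3326.0 = 404.43 mGal
Simple Bouguer anomaly = 235.45 − (404.43) = -168.98 mGal
Complete Bouguer anomaly = -168.98 + 1.98 = -167.00 mGal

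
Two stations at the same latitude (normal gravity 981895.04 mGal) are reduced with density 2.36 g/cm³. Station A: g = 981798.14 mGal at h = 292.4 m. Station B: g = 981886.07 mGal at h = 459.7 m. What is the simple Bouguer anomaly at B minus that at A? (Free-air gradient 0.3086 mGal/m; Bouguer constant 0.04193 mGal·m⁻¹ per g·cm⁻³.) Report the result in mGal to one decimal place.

Δg_SB(A) = 981798.14 − 981895.04 + 0.3086×292.4 − 0.04193×2.36×292.4 = -35.60 mGal
Δg_SB(B) = 981886.07 − 981895.04 + 0.3086×459.7 − 0.04193×2.36×459.7 = 87.40 mGal
Difference = 87.40 − (-35.60) = 123.00 mGal

123.0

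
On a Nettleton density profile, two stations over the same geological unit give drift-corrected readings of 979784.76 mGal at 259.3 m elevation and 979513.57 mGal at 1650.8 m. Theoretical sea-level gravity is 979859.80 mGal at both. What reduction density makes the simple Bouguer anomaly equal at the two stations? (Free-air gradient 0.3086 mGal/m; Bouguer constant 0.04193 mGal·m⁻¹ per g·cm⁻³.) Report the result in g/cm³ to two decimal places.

2.71

Δg_obs = 979513.57 − 979784.76 = -271.19 mGal over Δh = 1650.8 − 259.3 = 1391.5 m
Equal Bouguer anomalies ⇒ Δg_obs + (0.3086 − 0.04193ρ)·Δh = 0
0.3086 − 0.04193ρ = −Δg_obs/Δh = 0.19489
ρ = (0.3086 − 0.19489) / 0.04193 = 2.71 g/cm³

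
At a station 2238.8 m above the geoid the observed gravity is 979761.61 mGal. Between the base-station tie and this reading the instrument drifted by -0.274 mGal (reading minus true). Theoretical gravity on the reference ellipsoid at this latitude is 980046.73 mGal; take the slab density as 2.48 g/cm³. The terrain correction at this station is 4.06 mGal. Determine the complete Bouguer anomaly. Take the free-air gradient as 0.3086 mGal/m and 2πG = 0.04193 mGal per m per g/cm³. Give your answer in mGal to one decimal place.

Drift-corrected reading = 979761.61 − (-0.274) = 979761.884 mGal
Free-air correction = 0.3086 × 2238.8 = 690.89 mGal
Free-air anomaly = 979761.884 − 980046.73 + (690.89) = 406.044 mGal
Bouguer slab correction = 0.04193 × 2.48 × 2238.8 = 232.80 mGal
Simple Bouguer anomaly = 406.044 − (232.80) = 173.244 mGal
Complete Bouguer anomaly = 173.244 + 4.06 = 177.304 mGal

177.3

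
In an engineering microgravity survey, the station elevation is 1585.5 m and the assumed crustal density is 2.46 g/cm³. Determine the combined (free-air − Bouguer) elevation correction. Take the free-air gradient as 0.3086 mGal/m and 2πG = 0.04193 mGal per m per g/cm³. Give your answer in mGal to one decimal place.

Combined gradient = 0.3086 − 0.04193 × 2.46 = 0.2054522 mGal/m
Combined elevation correction = 0.2054522 × 1585.5 = 325.7 mGal

325.7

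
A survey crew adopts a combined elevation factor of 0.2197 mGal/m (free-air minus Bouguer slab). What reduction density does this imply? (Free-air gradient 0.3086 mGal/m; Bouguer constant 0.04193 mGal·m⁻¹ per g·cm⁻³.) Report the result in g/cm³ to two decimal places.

2.12

0.2197 = 0.3086 − 0.04193 × ρ
ρ = (0.3086 − 0.2197) / 0.04193 = 2.12 g/cm³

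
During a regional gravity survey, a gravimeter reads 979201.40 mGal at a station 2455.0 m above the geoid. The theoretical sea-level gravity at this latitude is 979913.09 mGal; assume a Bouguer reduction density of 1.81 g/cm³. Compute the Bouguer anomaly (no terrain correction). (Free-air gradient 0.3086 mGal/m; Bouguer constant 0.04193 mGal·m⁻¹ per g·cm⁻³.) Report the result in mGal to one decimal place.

-140.4

Free-air correction = 0.3086 × 2455.0 = 757.61 mGal
Free-air anomaly = 979201.40 − 979913.09 + (757.61) = 45.92 mGal
Bouguer slab correction = 0.04193 × 1.81 × 2455.0 = 186.32 mGal
Simple Bouguer anomaly = 45.92 − (186.32) = -140.40 mGal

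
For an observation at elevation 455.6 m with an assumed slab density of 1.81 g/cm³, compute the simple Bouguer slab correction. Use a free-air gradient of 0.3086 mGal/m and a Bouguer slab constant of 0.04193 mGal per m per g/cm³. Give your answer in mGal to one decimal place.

34.6

Bouguer slab correction = 0.04193 × 1.81 × 455.6 = 34.6 mGal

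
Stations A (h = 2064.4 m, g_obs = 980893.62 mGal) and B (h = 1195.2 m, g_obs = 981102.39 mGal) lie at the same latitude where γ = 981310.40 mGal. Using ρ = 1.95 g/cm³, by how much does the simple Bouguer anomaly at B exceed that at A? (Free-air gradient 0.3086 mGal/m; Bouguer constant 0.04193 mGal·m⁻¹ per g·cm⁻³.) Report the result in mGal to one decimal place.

Δg_SB(A) = 980893.62 − 981310.40 + 0.3086×2064.4 − 0.04193×1.95×2064.4 = 51.50 mGal
Δg_SB(B) = 981102.39 − 981310.40 + 0.3086×1195.2 − 0.04193×1.95×1195.2 = 63.10 mGal
Difference = 63.10 − (51.50) = 11.60 mGal

11.6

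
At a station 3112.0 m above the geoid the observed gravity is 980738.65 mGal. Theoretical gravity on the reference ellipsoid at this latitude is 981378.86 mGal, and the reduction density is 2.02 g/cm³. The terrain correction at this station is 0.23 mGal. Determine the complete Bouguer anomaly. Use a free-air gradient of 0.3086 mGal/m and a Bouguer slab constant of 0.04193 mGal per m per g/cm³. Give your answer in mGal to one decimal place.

Free-air correction = 0.3086 × 3112.0 = 960.36 mGal
Free-air anomaly = 980738.65 − 981378.86 + (960.36) = 320.15 mGal
Bouguer slab correction = 0.04193 × 2.02 × 3112.0 = 263.58 mGal
Simple Bouguer anomaly = 320.15 − (263.58) = 56.57 mGal
Complete Bouguer anomaly = 56.57 + 0.23 = 56.80 mGal

56.8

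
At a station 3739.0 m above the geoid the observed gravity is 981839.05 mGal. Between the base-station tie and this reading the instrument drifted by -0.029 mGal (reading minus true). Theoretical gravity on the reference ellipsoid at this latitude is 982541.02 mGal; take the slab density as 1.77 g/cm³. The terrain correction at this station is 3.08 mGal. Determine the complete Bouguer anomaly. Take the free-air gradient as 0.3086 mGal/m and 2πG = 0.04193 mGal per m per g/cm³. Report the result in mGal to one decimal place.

Drift-corrected reading = 981839.05 − (-0.029) = 981839.079 mGal
Free-air correction = 0.3086 × 3739.0 = 1153.86 mGal
Free-air anomaly = 981839.079 − 982541.02 + (1153.86) = 451.919 mGal
Bouguer slab correction = 0.04193 × 1.77 × 3739.0 = 277.49 mGal
Simple Bouguer anomaly = 451.919 − (277.49) = 174.429 mGal
Complete Bouguer anomaly = 174.429 + 3.08 = 177.509 mGal

177.5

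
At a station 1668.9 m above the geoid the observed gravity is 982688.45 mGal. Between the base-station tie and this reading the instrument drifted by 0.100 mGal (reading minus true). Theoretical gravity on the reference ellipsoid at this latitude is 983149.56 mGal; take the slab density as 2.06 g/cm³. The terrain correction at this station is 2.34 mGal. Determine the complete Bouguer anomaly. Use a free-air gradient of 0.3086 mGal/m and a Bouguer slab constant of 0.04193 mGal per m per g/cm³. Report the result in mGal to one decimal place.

Drift-corrected reading = 982688.45 − (0.100) = 982688.350 mGal
Free-air correction = 0.3086 × 1668.9 = 515.02 mGal
Free-air anomaly = 982688.350 − 983149.56 + (515.02) = 53.810 mGal
Bouguer slab correction = 0.04193 × 2.06 × 1668.9 = 144.15 mGal
Simple Bouguer anomaly = 53.810 − (144.15) = -90.340 mGal
Complete Bouguer anomaly = -90.340 + 2.34 = -88.000 mGal

-88.0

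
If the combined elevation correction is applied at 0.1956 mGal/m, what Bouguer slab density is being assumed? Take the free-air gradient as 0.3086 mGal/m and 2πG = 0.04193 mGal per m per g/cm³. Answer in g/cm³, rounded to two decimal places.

2.69

0.1956 = 0.3086 − 0.04193 × ρ
ρ = (0.3086 − 0.1956) / 0.04193 = 2.69 g/cm³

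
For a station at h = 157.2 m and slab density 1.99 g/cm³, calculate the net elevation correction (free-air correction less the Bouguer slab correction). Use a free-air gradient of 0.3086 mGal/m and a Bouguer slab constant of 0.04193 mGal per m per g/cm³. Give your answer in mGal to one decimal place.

35.4

Combined gradient = 0.3086 − 0.04193 × 1.99 = 0.2251593 mGal/m
Combined elevation correction = 0.2251593 × 157.2 = 35.4 mGal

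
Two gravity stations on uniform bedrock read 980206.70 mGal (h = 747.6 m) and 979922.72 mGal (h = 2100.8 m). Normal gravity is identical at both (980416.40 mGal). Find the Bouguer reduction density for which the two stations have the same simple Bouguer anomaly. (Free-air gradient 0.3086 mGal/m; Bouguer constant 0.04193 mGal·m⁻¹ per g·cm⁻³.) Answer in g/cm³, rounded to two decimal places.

Δg_obs = 979922.72 − 980206.70 = -283.98 mGal over Δh = 2100.8 − 747.6 = 1353.2 m
Equal Bouguer anomalies ⇒ Δg_obs + (0.3086 − 0.04193ρ)·Δh = 0
0.3086 − 0.04193ρ = −Δg_obs/Δh = 0.20986
ρ = (0.3086 − 0.20986) / 0.04193 = 2.35 g/cm³

2.35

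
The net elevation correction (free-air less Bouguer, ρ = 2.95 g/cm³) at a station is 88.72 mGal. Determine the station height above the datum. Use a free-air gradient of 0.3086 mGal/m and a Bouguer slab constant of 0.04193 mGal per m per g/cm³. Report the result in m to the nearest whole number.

480

Combined gradient = 0.3086 − 0.04193 × 2.95 = 0.1849065 mGal/m
h = 88.72 / 0.1849065 = 479.81 m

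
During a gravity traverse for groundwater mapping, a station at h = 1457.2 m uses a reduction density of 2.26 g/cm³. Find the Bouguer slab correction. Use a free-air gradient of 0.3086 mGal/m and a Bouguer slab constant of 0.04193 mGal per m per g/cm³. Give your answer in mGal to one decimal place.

138.1

Bouguer slab correction = 0.04193 × 2.26 × 1457.2 = 138.1 mGal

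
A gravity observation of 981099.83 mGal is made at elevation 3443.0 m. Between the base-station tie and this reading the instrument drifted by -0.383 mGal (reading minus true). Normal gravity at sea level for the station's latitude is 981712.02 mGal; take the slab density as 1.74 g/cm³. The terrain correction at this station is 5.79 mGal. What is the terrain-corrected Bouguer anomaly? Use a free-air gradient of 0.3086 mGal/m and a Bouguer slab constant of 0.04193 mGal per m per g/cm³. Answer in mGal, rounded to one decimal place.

Drift-corrected reading = 981099.83 − (-0.383) = 981100.213 mGal
Free-air correction = 0.3086 × 3443.0 = 1062.51 mGal
Free-air anomaly = 981100.213 − 981712.02 + (1062.51) = 450.703 mGal
Bouguer slab correction = 0.04193 × 1.74 × 3443.0 = 251.20 mGal
Simple Bouguer anomaly = 450.703 − (251.20) = 199.503 mGal
Complete Bouguer anomaly = 199.503 + 5.79 = 205.293 mGal

205.3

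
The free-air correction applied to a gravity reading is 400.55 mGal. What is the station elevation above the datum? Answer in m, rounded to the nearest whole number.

1298

h = 400.55 / 0.3086 = 1297.96 m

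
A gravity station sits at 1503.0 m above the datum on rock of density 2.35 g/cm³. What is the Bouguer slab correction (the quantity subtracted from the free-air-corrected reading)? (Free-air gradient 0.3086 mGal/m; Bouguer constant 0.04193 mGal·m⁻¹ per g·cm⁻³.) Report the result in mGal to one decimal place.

148.1

Bouguer slab correction = 0.04193 × 2.35 × 1503.0 = 148.1 mGal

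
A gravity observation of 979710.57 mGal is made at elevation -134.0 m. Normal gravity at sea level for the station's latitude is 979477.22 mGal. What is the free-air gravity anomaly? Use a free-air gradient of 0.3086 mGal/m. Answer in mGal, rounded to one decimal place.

192.0

Free-air correction = 0.3086 × -134.0 = -41.35 mGal
Free-air anomaly = 979710.57 − 979477.22 + (-41.35) = 192.00 mGal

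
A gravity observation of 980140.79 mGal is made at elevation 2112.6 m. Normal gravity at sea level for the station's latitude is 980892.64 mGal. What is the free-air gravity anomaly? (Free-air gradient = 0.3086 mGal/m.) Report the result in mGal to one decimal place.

Free-air correction = 0.3086 × 2112.6 = 651.95 mGal
Free-air anomaly = 980140.79 − 980892.64 + (651.95) = -99.90 mGal

-99.9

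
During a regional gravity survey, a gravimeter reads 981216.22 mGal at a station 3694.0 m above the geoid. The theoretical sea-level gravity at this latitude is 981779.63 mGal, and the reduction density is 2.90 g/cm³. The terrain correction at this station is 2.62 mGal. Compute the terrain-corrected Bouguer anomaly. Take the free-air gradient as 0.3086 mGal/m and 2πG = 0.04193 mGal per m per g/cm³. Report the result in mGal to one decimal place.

Free-air correction = 0.3086 × 3694.0 = 1139.97 mGal
Free-air anomaly = 981216.22 − 981779.63 + (1139.97) = 576.56 mGal
Bouguer slab correction = 0.04193 × 2.90 × 3694.0 = 449.18 mGal
Simple Bouguer anomaly = 576.56 − (449.18) = 127.38 mGal
Complete Bouguer anomaly = 127.38 + 2.62 = 130.00 mGal

130.0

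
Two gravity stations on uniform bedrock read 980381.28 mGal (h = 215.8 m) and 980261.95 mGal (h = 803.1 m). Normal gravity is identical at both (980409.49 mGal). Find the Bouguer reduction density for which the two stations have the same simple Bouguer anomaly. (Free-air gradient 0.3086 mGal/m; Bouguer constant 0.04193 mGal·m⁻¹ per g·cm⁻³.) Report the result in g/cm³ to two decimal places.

2.51

Δg_obs = 980261.95 − 980381.28 = -119.33 mGal over Δh = 803.1 − 215.8 = 587.3 m
Equal Bouguer anomalies ⇒ Δg_obs + (0.3086 − 0.04193ρ)·Δh = 0
0.3086 − 0.04193ρ = −Δg_obs/Δh = 0.20318
ρ = (0.3086 − 0.20318) / 0.04193 = 2.51 g/cm³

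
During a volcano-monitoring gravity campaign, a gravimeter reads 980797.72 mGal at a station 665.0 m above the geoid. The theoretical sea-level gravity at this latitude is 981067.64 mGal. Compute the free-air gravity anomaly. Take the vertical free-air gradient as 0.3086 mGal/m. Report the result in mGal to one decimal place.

Free-air correction = 0.3086 × 665.0 = 205.22 mGal
Free-air anomaly = 980797.72 − 981067.64 + (205.22) = -64.70 mGal

-64.7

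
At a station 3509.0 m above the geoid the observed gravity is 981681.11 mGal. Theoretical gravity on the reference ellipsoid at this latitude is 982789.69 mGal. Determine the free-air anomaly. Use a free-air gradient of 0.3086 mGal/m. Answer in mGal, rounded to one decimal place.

-25.7

Free-air correction = 0.3086 × 3509.0 = 1082.88 mGal
Free-air anomaly = 981681.11 − 982789.69 + (1082.88) = -25.70 mGal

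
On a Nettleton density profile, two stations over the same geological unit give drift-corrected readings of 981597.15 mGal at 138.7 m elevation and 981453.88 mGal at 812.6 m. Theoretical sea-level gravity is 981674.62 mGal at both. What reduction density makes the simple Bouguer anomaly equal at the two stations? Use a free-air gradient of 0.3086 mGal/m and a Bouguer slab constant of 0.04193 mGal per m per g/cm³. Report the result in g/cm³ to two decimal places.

Δg_obs = 981453.88 − 981597.15 = -143.27 mGal over Δh = 812.6 − 138.7 = 673.9 m
Equal Bouguer anomalies ⇒ Δg_obs + (0.3086 − 0.04193ρ)·Δh = 0
0.3086 − 0.04193ρ = −Δg_obs/Δh = 0.21260
ρ = (0.3086 − 0.21260) / 0.04193 = 2.29 g/cm³

2.29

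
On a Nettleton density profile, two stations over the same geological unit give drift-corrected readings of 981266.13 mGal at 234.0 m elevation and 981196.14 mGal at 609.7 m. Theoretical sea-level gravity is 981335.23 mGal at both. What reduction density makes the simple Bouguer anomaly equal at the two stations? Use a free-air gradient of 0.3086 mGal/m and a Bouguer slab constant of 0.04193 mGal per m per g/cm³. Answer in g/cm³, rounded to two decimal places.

2.92

Δg_obs = 981196.14 − 981266.13 = -69.99 mGal over Δh = 609.7 − 234.0 = 375.7 m
Equal Bouguer anomalies ⇒ Δg_obs + (0.3086 − 0.04193ρ)·Δh = 0
0.3086 − 0.04193ρ = −Δg_obs/Δh = 0.18629
ρ = (0.3086 − 0.18629) / 0.04193 = 2.92 g/cm³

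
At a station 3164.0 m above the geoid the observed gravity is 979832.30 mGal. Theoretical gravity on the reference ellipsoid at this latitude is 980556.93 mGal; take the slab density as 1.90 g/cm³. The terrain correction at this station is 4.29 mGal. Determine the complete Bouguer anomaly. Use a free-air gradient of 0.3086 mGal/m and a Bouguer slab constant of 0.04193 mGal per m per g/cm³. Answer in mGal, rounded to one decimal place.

4.0

Free-air correction = 0.3086 × 3164.0 = 976.41 mGal
Free-air anomaly = 979832.30 − 980556.93 + (976.41) = 251.78 mGal
Bouguer slab correction = 0.04193 × 1.90 × 3164.0 = 252.07 mGal
Simple Bouguer anomaly = 251.78 − (252.07) = -0.29 mGal
Complete Bouguer anomaly = -0.29 + 4.29 = 4.00 mGal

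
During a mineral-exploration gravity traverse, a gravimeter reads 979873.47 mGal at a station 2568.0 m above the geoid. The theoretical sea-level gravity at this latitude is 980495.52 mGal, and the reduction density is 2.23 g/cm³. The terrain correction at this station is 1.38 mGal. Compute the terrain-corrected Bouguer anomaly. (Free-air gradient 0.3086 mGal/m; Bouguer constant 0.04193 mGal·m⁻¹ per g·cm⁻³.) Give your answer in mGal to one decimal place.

Free-air correction = 0.3086 × 2568.0 = 792.48 mGal
Free-air anomaly = 979873.47 − 980495.52 + (792.48) = 170.43 mGal
Bouguer slab correction = 0.04193 × 2.23 × 2568.0 = 240.12 mGal
Simple Bouguer anomaly = 170.43 − (240.12) = -69.69 mGal
Complete Bouguer anomaly = -69.69 + 1.38 = -68.31 mGal

-68.3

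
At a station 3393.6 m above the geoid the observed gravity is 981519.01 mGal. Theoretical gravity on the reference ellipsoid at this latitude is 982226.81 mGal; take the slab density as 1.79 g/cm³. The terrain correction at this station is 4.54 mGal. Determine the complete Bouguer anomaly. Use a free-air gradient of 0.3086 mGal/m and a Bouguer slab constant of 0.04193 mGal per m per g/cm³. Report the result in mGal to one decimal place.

Free-air correction = 0.3086 × 3393.6 = 1047.26 mGal
Free-air anomaly = 981519.01 − 982226.81 + (1047.26) = 339.46 mGal
Bouguer slab correction = 0.04193 × 1.79 × 3393.6 = 254.71 mGal
Simple Bouguer anomaly = 339.46 − (254.71) = 84.75 mGal
Complete Bouguer anomaly = 84.75 + 4.54 = 89.29 mGal

89.3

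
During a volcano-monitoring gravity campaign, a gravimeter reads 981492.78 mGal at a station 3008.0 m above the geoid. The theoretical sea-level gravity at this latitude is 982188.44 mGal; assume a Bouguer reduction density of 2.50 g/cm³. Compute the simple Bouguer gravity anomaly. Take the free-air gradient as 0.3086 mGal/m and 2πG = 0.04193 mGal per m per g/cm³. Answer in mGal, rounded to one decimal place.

-82.7

Free-air correction = 0.3086 × 3008.0 = 928.27 mGal
Free-air anomaly = 981492.78 − 982188.44 + (928.27) = 232.61 mGal
Bouguer slab correction = 0.04193 × 2.50 × 3008.0 = 315.31 mGal
Simple Bouguer anomaly = 232.61 − (315.31) = -82.70 mGal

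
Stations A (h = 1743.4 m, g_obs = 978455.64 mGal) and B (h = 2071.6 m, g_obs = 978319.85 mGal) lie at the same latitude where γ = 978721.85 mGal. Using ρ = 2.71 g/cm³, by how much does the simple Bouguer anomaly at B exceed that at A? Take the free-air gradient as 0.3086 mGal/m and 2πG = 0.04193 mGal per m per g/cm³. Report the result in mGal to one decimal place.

-71.8

Δg_SB(A) = 978455.64 − 978721.85 + 0.3086×1743.4 − 0.04193×2.71×1743.4 = 73.70 mGal
Δg_SB(B) = 978319.85 − 978721.85 + 0.3086×2071.6 − 0.04193×2.71×2071.6 = 1.90 mGal
Difference = 1.90 − (73.70) = -71.80 mGal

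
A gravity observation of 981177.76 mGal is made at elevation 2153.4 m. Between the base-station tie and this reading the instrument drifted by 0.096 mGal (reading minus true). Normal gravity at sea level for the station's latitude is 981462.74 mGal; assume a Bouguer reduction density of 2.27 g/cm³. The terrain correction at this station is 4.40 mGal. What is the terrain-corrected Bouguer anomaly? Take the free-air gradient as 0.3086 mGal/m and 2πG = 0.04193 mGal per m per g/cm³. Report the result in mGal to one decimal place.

Drift-corrected reading = 981177.76 − (0.096) = 981177.664 mGal
Free-air correction = 0.3086 × 2153.4 = 664.54 mGal
Free-air anomaly = 981177.664 − 981462.74 + (664.54) = 379.464 mGal
Bouguer slab correction = 0.04193 × 2.27 × 2153.4 = 204.96 mGal
Simple Bouguer anomaly = 379.464 − (204.96) = 174.504 mGal
Complete Bouguer anomaly = 174.504 + 4.40 = 178.904 mGal

178.9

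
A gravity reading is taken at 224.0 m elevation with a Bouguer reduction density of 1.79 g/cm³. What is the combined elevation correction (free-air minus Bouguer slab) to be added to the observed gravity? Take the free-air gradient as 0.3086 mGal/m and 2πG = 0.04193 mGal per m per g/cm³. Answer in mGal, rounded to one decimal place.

52.3

Combined gradient = 0.3086 − 0.04193 × 1.79 = 0.2335453 mGal/m
Combined elevation correction = 0.2335453 × 224.0 = 52.3 mGal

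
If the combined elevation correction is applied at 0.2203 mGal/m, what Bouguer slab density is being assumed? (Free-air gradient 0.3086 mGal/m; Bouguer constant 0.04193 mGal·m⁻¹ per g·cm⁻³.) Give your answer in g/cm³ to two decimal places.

0.2203 = 0.3086 − 0.04193 × ρ
ρ = (0.3086 − 0.2203) / 0.04193 = 2.11 g/cm³

2.11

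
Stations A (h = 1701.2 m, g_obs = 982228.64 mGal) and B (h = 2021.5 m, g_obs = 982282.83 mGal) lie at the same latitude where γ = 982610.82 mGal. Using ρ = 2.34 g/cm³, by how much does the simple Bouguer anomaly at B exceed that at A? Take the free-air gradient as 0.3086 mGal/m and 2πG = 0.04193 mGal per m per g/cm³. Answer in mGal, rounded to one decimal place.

Δg_SB(A) = 982228.64 − 982610.82 + 0.3086×1701.2 − 0.04193×2.34×1701.2 = -24.10 mGal
Δg_SB(B) = 982282.83 − 982610.82 + 0.3086×2021.5 − 0.04193×2.34×2021.5 = 97.50 mGal
Difference = 97.50 − (-24.10) = 121.60 mGal

121.6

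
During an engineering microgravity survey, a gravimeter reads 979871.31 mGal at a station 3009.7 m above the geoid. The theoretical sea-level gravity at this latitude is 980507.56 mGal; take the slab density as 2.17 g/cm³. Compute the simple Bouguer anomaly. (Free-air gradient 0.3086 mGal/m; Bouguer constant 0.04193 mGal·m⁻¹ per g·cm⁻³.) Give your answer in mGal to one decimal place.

Free-air correction = 0.3086 × 3009.7 = 928.79 mGal
Free-air anomaly = 979871.31 − 980507.56 + (928.79) = 292.54 mGal
Bouguer slab correction = 0.04193 × 2.17 × 3009.7 = 273.85 mGal
Simple Bouguer anomaly = 292.54 − (273.85) = 18.69 mGal

18.7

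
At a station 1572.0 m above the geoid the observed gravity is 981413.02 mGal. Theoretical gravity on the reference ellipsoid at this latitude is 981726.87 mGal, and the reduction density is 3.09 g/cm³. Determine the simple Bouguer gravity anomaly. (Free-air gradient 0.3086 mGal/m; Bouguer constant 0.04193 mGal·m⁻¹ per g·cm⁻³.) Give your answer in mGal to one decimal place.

-32.4

Free-air correction = 0.3086 × 1572.0 = 485.12 mGal
Free-air anomaly = 981413.02 − 981726.87 + (485.12) = 171.27 mGal
Bouguer slab correction = 0.04193 × 3.09 × 1572.0 = 203.67 mGal
Simple Bouguer anomaly = 171.27 − (203.67) = -32.40 mGal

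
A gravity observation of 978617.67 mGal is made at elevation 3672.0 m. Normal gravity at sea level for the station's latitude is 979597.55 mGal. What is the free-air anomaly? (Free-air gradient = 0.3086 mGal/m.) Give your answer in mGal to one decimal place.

Free-air correction = 0.3086 × 3672.0 = 1133.18 mGal
Free-air anomaly = 978617.67 − 979597.55 + (1133.18) = 153.30 mGal

153.3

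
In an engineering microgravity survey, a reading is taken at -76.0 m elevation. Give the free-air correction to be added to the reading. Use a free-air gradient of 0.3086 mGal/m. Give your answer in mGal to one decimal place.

Free-air correction = 0.3086 × -76.0 = -23.5 mGal

-23.5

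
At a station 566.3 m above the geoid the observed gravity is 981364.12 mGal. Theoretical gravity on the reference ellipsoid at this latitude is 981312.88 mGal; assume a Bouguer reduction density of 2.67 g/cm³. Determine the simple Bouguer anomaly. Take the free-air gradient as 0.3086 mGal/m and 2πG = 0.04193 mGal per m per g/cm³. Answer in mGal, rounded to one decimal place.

Free-air correction = 0.3086 × 566.3 = 174.76 mGal
Free-air anomaly = 981364.12 − 981312.88 + (174.76) = 226.00 mGal
Bouguer slab correction = 0.04193 × 2.67 × 566.3 = 63.40 mGal
Simple Bouguer anomaly = 226.00 − (63.40) = 162.60 mGal

162.6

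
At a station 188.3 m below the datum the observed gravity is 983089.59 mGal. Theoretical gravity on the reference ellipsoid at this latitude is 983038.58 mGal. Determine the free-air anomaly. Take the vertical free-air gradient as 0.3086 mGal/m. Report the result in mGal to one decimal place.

-7.1

Free-air correction = 0.3086 × -188.3 = -58.11 mGal
Free-air anomaly = 983089.59 − 983038.58 + (-58.11) = -7.10 mGal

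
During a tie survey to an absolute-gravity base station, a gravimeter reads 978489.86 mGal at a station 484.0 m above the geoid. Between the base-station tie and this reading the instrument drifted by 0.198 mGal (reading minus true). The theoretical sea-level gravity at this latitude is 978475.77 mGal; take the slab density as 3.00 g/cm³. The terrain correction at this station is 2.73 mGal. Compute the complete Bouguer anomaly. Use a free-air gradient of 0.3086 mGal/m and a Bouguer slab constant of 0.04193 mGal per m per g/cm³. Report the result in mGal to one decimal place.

105.1

Drift-corrected reading = 978489.86 − (0.198) = 978489.662 mGal
Free-air correction = 0.3086 × 484.0 = 149.36 mGal
Free-air anomaly = 978489.662 − 978475.77 + (149.36) = 163.252 mGal
Bouguer slab correction = 0.04193 × 3.00 × 484.0 = 60.88 mGal
Simple Bouguer anomaly = 163.252 − (60.88) = 102.372 mGal
Complete Bouguer anomaly = 102.372 + 2.73 = 105.102 mGal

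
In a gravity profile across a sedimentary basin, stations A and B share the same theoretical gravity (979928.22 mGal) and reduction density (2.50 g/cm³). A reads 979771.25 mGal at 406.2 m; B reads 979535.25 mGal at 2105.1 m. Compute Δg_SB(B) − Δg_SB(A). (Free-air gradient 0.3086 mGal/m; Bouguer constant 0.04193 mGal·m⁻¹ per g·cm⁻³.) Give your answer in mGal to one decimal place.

110.2

Δg_SB(A) = 979771.25 − 979928.22 + 0.3086×406.2 − 0.04193×2.50×406.2 = -74.20 mGal
Δg_SB(B) = 979535.25 − 979928.22 + 0.3086×2105.1 − 0.04193×2.50×2105.1 = 36.00 mGal
Difference = 36.00 − (-74.20) = 110.20 mGal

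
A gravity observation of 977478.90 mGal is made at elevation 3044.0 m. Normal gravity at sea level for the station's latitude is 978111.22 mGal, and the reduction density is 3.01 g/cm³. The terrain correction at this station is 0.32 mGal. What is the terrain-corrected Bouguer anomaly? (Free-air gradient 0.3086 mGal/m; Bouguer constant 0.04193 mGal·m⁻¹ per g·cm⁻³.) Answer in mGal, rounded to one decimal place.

Free-air correction = 0.3086 × 3044.0 = 939.38 mGal
Free-air anomaly = 977478.90 − 978111.22 + (939.38) = 307.06 mGal
Bouguer slab correction = 0.04193 × 3.01 × 3044.0 = 384.18 mGal
Simple Bouguer anomaly = 307.06 − (384.18) = -77.12 mGal
Complete Bouguer anomaly = -77.12 + 0.32 = -76.80 mGal

-76.8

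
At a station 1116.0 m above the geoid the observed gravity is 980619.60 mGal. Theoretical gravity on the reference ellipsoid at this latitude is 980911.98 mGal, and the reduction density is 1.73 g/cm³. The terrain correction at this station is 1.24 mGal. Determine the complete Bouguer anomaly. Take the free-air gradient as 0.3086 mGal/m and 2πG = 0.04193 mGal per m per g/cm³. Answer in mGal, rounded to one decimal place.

-27.7

Free-air correction = 0.3086 × 1116.0 = 344.40 mGal
Free-air anomaly = 980619.60 − 980911.98 + (344.40) = 52.02 mGal
Bouguer slab correction = 0.04193 × 1.73 × 1116.0 = 80.95 mGal
Simple Bouguer anomaly = 52.02 − (80.95) = -28.93 mGal
Complete Bouguer anomaly = -28.93 + 1.24 = -27.69 mGal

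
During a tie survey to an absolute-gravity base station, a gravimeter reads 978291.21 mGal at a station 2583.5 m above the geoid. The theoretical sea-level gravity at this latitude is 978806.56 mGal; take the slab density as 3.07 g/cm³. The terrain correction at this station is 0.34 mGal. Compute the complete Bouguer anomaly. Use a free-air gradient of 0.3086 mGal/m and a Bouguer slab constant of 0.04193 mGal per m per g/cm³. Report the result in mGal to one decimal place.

Free-air correction = 0.3086 × 2583.5 = 797.27 mGal
Free-air anomaly = 978291.21 − 978806.56 + (797.27) = 281.92 mGal
Bouguer slab correction = 0.04193 × 3.07 × 2583.5 = 332.56 mGal
Simple Bouguer anomaly = 281.92 − (332.56) = -50.64 mGal
Complete Bouguer anomaly = -50.64 + 0.34 = -50.30 mGal

-50.3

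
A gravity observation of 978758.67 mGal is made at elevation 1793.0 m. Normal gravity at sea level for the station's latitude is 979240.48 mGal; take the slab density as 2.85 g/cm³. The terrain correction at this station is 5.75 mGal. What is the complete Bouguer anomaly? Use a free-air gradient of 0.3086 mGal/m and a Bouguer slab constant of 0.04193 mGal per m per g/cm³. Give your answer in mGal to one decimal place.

-137.0

Free-air correction = 0.3086 × 1793.0 = 553.32 mGal
Free-air anomaly = 978758.67 − 979240.48 + (553.32) = 71.51 mGal
Bouguer slab correction = 0.04193 × 2.85 × 1793.0 = 214.26 mGal
Simple Bouguer anomaly = 71.51 − (214.26) = -142.75 mGal
Complete Bouguer anomaly = -142.75 + 5.75 = -137.00 mGal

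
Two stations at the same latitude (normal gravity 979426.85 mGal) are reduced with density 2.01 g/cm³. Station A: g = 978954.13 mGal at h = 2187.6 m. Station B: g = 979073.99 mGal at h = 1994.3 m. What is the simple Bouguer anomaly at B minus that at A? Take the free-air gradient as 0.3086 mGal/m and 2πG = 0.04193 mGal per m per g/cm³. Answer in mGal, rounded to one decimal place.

Δg_SB(A) = 978954.13 − 979426.85 + 0.3086×2187.6 − 0.04193×2.01×2187.6 = 18.00 mGal
Δg_SB(B) = 979073.99 − 979426.85 + 0.3086×1994.3 − 0.04193×2.01×1994.3 = 94.50 mGal
Difference = 94.50 − (18.00) = 76.50 mGal

76.5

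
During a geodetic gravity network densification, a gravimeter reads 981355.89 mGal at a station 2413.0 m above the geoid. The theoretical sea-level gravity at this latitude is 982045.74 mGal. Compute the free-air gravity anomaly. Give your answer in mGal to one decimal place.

54.8

Free-air correction = 0.3086 × 2413.0 = 744.65 mGal
Free-air anomaly = 981355.89 − 982045.74 + (744.65) = 54.80 mGal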